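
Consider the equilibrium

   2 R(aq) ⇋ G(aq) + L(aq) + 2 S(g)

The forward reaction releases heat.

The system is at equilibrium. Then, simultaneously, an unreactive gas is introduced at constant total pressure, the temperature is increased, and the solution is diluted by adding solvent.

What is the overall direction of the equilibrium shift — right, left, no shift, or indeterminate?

cannot be determined

Adding inert gas at constant total pressure expands the volume and lowers every reacting partial pressure. With Δn_gas = 2 − 0 = +2, Q moves away from K toward the side with fewer gas moles, so the system shifts toward the side with more gas moles — to the right.
The forward reaction is exothermic. Raising T favours the endothermic direction — shift to the left.
Dilution scales every aqueous concentration by the same factor. Δn_aq = 2 − 2 = 0, so Q is unchanged — no shift.
The individual effects push in opposite directions; without quantitative information the net direction cannot be determined.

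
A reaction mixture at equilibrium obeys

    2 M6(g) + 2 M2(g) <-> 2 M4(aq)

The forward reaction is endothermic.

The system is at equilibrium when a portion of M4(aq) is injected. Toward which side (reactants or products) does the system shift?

left

Adding M4 (aq), a product, drives the reaction to the left.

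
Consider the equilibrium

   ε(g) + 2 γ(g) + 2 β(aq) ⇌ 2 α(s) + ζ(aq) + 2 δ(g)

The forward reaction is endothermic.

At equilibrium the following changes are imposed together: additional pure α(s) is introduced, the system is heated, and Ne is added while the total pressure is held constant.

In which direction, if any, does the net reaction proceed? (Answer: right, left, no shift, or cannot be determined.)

α is a pure solid; its activity is 1 regardless of amount, so Q is unaffected — no shift from this change.
The forward reaction is endothermic. Raising T favours the endothermic direction — shift to the right.
Adding inert gas at constant total pressure expands the volume and lowers every reacting partial pressure. With Δn_gas = 2 − 3 = -1, Q moves away from K toward the side with fewer gas moles, so the system shifts toward the side with more gas moles — to the left.
The individual effects push in opposite directions; without quantitative information the net direction cannot be determined.

cannot be determined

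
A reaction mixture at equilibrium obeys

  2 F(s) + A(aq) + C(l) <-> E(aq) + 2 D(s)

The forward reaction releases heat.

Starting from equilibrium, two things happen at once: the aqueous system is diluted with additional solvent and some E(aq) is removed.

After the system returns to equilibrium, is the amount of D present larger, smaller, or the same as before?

increases

Dilution scales every aqueous concentration by the same factor. Δn_aq = 1 − 1 = 0, so Q is unchanged — no shift.
Removing E (aq), a product, drives the reaction to the right.
The net shift is to the right. D is a product, so its amount increases.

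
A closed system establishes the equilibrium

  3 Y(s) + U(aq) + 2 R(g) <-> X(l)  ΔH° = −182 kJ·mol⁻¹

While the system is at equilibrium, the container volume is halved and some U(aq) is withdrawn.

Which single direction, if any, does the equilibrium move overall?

Gas moles: reactants 2, products 0 (Δn_gas = -2). Compression shifts the system toward the side with fewer moles of gas — to the right.
Removing U (aq), a reactant, drives the reaction to the left.
The individual effects push in opposite directions; without quantitative information the net direction cannot be determined.

cannot be determined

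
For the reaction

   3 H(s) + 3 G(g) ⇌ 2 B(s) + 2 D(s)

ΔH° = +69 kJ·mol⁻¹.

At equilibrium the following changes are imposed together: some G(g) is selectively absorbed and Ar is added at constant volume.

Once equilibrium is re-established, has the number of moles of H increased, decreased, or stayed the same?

Removing G (g), a reactant, drives the reaction to the left.
At constant volume, adding an inert gas leaves every reacting species' partial pressure unchanged, so Q is unchanged — no shift from this change.
The net shift is to the left. H is a reactant, so its amount increases.

increases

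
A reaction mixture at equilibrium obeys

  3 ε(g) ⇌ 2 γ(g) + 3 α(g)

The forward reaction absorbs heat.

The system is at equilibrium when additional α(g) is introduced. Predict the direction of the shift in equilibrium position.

Adding α (g), a product, drives the reaction to the left.

left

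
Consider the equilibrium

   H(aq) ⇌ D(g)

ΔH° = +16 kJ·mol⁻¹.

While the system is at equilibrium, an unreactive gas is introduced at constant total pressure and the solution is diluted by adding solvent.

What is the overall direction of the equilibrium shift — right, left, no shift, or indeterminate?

cannot be determined

Adding inert gas at constant total pressure expands the volume and lowers every reacting partial pressure. With Δn_gas = 1 − 0 = +1, Q moves away from K toward the side with fewer gas moles, so the system shifts toward the side with more gas moles — to the right.
Dilution lowers every aqueous concentration by the same factor. Δn_aq = 0 − 1 = -1, so the system shifts toward the side with more dissolved moles — to the left.
The individual effects push in opposite directions; without quantitative information the net direction cannot be determined.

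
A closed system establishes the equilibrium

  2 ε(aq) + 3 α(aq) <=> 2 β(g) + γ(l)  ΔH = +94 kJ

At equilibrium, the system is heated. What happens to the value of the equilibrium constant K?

increases

K depends on temperature via the van 't Hoff relation. The forward reaction is endothermic, so raising T increases K.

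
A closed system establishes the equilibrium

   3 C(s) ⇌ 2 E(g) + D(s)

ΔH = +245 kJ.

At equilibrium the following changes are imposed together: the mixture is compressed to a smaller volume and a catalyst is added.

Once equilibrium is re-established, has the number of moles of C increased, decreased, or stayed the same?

increases

Gas moles: reactants 0, products 2 (Δn_gas = +2). Compression shifts the system toward the side with fewer moles of gas — to the left.
A catalyst speeds both forward and reverse rates equally; it changes neither Q nor K — no shift from this change.
The net shift is to the left. C is a reactant, so its amount increases.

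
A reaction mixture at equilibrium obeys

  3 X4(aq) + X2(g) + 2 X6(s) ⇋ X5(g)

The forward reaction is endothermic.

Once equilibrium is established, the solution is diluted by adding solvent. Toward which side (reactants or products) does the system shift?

Dilution lowers every aqueous concentration by the same factor. Δn_aq = 0 − 3 = -3, so the system shifts toward the side with more dissolved moles — to the left.

left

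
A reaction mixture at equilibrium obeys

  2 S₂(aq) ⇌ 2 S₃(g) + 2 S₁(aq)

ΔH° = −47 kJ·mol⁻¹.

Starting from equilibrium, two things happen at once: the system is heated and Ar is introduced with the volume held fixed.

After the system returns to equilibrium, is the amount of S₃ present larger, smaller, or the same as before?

The forward reaction is exothermic. Raising T favours the endothermic direction — shift to the left.
At constant volume, adding an inert gas leaves every reacting species' partial pressure unchanged, so Q is unchanged — no shift from this change.
The net shift is to the left. S₃ is a product, so its amount decreases.

decreases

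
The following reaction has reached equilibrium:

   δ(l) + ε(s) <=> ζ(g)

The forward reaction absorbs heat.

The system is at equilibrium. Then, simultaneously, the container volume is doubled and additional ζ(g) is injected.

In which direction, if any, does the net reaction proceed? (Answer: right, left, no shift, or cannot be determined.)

cannot be determined

Gas moles: reactants 0, products 1 (Δn_gas = +1). Expansion shifts the system toward the side with more moles of gas — to the right.
Adding ζ (g), a product, drives the reaction to the left.
The individual effects push in opposite directions; without quantitative information the net direction cannot be determined.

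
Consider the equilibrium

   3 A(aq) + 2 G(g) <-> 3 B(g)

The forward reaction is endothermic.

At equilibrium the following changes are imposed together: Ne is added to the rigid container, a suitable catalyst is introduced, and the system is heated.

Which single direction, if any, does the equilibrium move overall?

At constant volume, adding an inert gas leaves every reacting species' partial pressure unchanged, so Q is unchanged — no shift from this change.
A catalyst speeds both forward and reverse rates equally; it changes neither Q nor K — no shift from this change.
The forward reaction is endothermic. Raising T favours the endothermic direction — shift to the right.
Only the nonzero effect(s) matter; the net shift is to the right.

right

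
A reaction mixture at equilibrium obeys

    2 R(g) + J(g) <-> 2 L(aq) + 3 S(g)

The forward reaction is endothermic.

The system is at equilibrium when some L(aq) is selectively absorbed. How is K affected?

unchanged

The equilibrium constant depends only on temperature. This perturbation may move the position of equilibrium, but since T is unchanged, K itself is unchanged.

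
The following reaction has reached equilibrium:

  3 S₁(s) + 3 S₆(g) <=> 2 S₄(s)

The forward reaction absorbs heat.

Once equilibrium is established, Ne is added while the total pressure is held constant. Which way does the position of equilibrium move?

left

Adding inert gas at constant total pressure expands the volume and lowers every reacting partial pressure. With Δn_gas = 0 − 3 = -3, Q moves away from K toward the side with fewer gas moles, so the system shifts toward the side with more gas moles — to the left.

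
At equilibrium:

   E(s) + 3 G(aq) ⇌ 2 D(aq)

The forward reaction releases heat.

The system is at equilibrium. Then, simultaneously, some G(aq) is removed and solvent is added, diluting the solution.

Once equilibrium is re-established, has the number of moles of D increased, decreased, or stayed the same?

Removing G (aq), a reactant, drives the reaction to the left.
Dilution lowers every aqueous concentration by the same factor. Δn_aq = 2 − 3 = -1, so the system shifts toward the side with more dissolved moles — to the left.
The net shift is to the left. D is a product, so its amount decreases.

decreases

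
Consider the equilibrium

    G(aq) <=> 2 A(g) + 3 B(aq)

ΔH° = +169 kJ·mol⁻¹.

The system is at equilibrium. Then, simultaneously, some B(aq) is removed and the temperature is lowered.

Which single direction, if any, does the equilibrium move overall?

cannot be determined

Removing B (aq), a product, drives the reaction to the right.
The forward reaction is endothermic. Lowering T favours the exothermic direction — shift to the left.
The individual effects push in opposite directions; without quantitative information the net direction cannot be determined.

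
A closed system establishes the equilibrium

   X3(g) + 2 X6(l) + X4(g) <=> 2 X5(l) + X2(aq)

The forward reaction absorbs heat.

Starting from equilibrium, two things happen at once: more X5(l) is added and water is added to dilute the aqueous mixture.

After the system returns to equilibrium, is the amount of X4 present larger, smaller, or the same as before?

X5 is a pure liquid; its activity is 1 regardless of amount, so Q is unaffected — no shift from this change.
Dilution lowers every aqueous concentration by the same factor. Δn_aq = 1 − 0 = +1, so the system shifts toward the side with more dissolved moles — to the right.
The net shift is to the right. X4 is a reactant, so its amount decreases.

decreases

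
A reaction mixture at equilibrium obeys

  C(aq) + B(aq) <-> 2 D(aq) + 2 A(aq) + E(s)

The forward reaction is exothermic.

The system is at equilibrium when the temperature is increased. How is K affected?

K depends on temperature via the van 't Hoff relation. The forward reaction is exothermic, so raising T decreases K.

decreases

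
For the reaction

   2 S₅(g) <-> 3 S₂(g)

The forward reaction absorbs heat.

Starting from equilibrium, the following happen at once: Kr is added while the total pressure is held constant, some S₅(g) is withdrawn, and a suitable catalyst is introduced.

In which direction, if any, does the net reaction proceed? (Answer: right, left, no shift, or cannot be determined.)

Adding inert gas at constant total pressure expands the volume and lowers every reacting partial pressure. With Δn_gas = 3 − 2 = +1, Q moves away from K toward the side with fewer gas moles, so the system shifts toward the side with more gas moles — to the right.
Removing S₅ (g), a reactant, drives the reaction to the left.
A catalyst speeds both forward and reverse rates equally; it changes neither Q nor K — no shift from this change.
The individual effects push in opposite directions; without quantitative information the net direction cannot be determined.

cannot be determined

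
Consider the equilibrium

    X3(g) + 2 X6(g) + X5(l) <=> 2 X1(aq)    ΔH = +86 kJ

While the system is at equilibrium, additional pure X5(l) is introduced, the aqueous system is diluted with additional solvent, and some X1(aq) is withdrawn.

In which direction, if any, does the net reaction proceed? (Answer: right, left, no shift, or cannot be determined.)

right

X5 is a pure liquid; its activity is 1 regardless of amount, so Q is unaffected — no shift from this change.
Dilution lowers every aqueous concentration by the same factor. Δn_aq = 2 − 0 = +2, so the system shifts toward the side with more dissolved moles — to the right.
Removing X1 (aq), a product, drives the reaction to the right.
Only the nonzero effect(s) matter; the net shift is to the right.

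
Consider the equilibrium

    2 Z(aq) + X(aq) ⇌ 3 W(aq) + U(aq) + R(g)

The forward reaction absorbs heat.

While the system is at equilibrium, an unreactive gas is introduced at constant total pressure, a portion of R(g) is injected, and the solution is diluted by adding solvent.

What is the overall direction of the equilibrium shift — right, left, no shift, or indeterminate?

cannot be determined

Adding inert gas at constant total pressure expands the volume and lowers every reacting partial pressure. With Δn_gas = 1 − 0 = +1, Q moves away from K toward the side with fewer gas moles, so the system shifts toward the side with more gas moles — to the right.
Adding R (g), a product, drives the reaction to the left.
Dilution lowers every aqueous concentration by the same factor. Δn_aq = 4 − 3 = +1, so the system shifts toward the side with more dissolved moles — to the right.
The individual effects push in opposite directions; without quantitative information the net direction cannot be determined.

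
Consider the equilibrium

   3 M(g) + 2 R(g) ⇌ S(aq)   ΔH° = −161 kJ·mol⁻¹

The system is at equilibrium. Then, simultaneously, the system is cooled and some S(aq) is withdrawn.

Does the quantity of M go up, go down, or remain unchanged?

decreases

The forward reaction is exothermic. Lowering T favours the exothermic direction — shift to the right.
Removing S (aq), a product, drives the reaction to the right.
The net shift is to the right. M is a reactant, so its amount decreases.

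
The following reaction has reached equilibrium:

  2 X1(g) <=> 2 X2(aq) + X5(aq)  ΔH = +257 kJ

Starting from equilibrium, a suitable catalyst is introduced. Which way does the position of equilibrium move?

A catalyst speeds both forward and reverse rates equally; it changes neither Q nor K — no shift from this change.

no shift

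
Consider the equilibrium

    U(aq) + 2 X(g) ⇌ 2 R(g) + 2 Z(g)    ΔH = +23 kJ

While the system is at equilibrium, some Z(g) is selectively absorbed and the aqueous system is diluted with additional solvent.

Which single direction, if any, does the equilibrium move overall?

Removing Z (g), a product, drives the reaction to the right.
Dilution lowers every aqueous concentration by the same factor. Δn_aq = 0 − 1 = -1, so the system shifts toward the side with more dissolved moles — to the left.
The individual effects push in opposite directions; without quantitative information the net direction cannot be determined.

cannot be determined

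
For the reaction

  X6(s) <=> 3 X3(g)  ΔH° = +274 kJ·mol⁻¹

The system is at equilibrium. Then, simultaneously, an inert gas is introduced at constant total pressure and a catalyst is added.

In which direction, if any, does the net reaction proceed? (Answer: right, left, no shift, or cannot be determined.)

right

Adding inert gas at constant total pressure expands the volume and lowers every reacting partial pressure. With Δn_gas = 3 − 0 = +3, Q moves away from K toward the side with fewer gas moles, so the system shifts toward the side with more gas moles — to the right.
A catalyst speeds both forward and reverse rates equally; it changes neither Q nor K — no shift from this change.
Only the nonzero effect(s) matter; the net shift is to the right.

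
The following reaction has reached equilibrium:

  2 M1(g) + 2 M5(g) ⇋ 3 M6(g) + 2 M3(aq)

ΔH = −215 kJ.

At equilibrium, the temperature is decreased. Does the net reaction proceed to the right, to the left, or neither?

right

The forward reaction is exothermic. Lowering T favours the exothermic direction — shift to the right.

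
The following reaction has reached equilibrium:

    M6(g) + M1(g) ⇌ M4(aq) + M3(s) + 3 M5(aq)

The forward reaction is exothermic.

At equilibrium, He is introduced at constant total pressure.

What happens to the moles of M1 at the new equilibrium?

Adding inert gas at constant total pressure expands the volume and lowers every reacting partial pressure. With Δn_gas = 0 − 2 = -2, Q moves away from K toward the side with fewer gas moles, so the system shifts toward the side with more gas moles — to the left.
The net shift is to the left. M1 is a reactant, so its amount increases.

increases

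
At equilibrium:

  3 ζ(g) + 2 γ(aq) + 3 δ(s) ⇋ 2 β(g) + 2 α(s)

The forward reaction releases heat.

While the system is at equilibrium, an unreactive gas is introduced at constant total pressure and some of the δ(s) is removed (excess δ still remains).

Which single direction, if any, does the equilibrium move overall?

Adding inert gas at constant total pressure expands the volume and lowers every reacting partial pressure. With Δn_gas = 2 − 3 = -1, Q moves away from K toward the side with fewer gas moles, so the system shifts toward the side with more gas moles — to the left.
δ is a pure solid; its activity is 1 regardless of amount, so Q is unaffected — no shift from this change.
Only the nonzero effect(s) matter; the net shift is to the left.

left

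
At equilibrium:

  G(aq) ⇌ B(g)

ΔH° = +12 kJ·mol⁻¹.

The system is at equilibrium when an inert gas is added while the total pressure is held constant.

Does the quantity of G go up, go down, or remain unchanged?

Adding inert gas at constant total pressure expands the volume and lowers every reacting partial pressure. With Δn_gas = 1 − 0 = +1, Q moves away from K toward the side with fewer gas moles, so the system shifts toward the side with more gas moles — to the right.
The net shift is to the right. G is a reactant, so its amount decreases.

decreases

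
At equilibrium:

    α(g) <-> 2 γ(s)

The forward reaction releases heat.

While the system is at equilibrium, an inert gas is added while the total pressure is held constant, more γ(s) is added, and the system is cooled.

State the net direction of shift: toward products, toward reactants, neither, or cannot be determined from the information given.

cannot be determined

Adding inert gas at constant total pressure expands the volume and lowers every reacting partial pressure. With Δn_gas = 0 − 1 = -1, Q moves away from K toward the side with fewer gas moles, so the system shifts toward the side with more gas moles — to the left.
γ is a pure solid; its activity is 1 regardless of amount, so Q is unaffected — no shift from this change.
The forward reaction is exothermic. Lowering T favours the exothermic direction — shift to the right.
The individual effects push in opposite directions; without quantitative information the net direction cannot be determined.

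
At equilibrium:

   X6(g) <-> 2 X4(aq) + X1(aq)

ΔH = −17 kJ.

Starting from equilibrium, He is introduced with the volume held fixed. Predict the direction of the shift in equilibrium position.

At constant volume, adding an inert gas leaves every reacting species' partial pressure unchanged, so Q is unchanged — no shift from this change.

no shift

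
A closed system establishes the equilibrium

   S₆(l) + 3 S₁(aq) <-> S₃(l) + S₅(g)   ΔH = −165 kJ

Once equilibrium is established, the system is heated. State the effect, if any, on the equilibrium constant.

K depends on temperature via the van 't Hoff relation. The forward reaction is exothermic, so raising T decreases K.

decreases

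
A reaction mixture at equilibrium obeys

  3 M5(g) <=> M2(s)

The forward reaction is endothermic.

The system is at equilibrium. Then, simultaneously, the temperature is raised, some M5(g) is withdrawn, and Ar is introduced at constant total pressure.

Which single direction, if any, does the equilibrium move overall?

The forward reaction is endothermic. Raising T favours the endothermic direction — shift to the right.
Removing M5 (g), a reactant, drives the reaction to the left.
Adding inert gas at constant total pressure expands the volume and lowers every reacting partial pressure. With Δn_gas = 0 − 3 = -3, Q moves away from K toward the side with fewer gas moles, so the system shifts toward the side with more gas moles — to the left.
The individual effects push in opposite directions; without quantitative information the net direction cannot be determined.

cannot be determined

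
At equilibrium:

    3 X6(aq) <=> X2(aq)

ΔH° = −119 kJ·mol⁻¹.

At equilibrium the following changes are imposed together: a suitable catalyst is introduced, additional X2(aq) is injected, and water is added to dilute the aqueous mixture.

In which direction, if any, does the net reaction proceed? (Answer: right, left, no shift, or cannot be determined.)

left

A catalyst speeds both forward and reverse rates equally; it changes neither Q nor K — no shift from this change.
Adding X2 (aq), a product, drives the reaction to the left.
Dilution lowers every aqueous concentration by the same factor. Δn_aq = 1 − 3 = -2, so the system shifts toward the side with more dissolved moles — to the left.
Only the nonzero effect(s) matter; the net shift is to the left.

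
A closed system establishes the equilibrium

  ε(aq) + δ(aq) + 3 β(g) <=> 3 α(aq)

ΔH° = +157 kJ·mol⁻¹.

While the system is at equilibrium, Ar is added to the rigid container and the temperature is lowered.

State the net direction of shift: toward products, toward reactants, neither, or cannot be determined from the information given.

left

At constant volume, adding an inert gas leaves every reacting species' partial pressure unchanged, so Q is unchanged — no shift from this change.
The forward reaction is endothermic. Lowering T favours the exothermic direction — shift to the left.
Only the nonzero effect(s) matter; the net shift is to the left.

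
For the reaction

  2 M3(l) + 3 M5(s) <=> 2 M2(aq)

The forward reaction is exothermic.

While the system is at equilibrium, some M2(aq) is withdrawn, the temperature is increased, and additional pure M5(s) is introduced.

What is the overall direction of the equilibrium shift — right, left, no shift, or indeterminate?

Removing M2 (aq), a product, drives the reaction to the right.
The forward reaction is exothermic. Raising T favours the endothermic direction — shift to the left.
M5 is a pure solid; its activity is 1 regardless of amount, so Q is unaffected — no shift from this change.
The individual effects push in opposite directions; without quantitative information the net direction cannot be determined.

cannot be determined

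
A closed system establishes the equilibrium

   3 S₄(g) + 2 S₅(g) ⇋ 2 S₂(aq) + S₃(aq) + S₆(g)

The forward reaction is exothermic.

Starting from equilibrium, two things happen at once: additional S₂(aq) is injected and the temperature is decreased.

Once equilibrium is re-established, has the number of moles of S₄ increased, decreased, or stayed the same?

Adding S₂ (aq), a product, drives the reaction to the left.
The forward reaction is exothermic. Lowering T favours the exothermic direction — shift to the right.
The two effects oppose each other, so the net shift — and hence the change in S₄ — cannot be determined from the given information.

cannot be determined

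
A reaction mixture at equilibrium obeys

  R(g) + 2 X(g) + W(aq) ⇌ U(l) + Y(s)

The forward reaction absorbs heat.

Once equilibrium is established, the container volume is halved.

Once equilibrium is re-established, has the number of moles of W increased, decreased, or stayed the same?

Gas moles: reactants 3, products 0 (Δn_gas = -3). Compression shifts the system toward the side with fewer moles of gas — to the right.
The net shift is to the right. W is a reactant, so its amount decreases.

decreases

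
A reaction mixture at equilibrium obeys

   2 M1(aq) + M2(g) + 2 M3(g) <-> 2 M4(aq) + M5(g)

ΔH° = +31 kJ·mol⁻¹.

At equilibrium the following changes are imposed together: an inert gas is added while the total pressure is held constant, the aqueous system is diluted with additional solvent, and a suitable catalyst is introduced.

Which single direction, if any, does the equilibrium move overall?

Adding inert gas at constant total pressure expands the volume and lowers every reacting partial pressure. With Δn_gas = 1 − 3 = -2, Q moves away from K toward the side with fewer gas moles, so the system shifts toward the side with more gas moles — to the left.
Dilution scales every aqueous concentration by the same factor. Δn_aq = 2 − 2 = 0, so Q is unchanged — no shift.
A catalyst speeds both forward and reverse rates equally; it changes neither Q nor K — no shift from this change.
Only the nonzero effect(s) matter; the net shift is to the left.

left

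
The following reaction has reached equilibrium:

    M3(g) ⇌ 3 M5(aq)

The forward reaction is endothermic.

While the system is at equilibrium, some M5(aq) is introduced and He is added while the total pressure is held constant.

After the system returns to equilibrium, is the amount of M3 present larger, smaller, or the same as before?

Adding M5 (aq), a product, drives the reaction to the left.
Adding inert gas at constant total pressure expands the volume and lowers every reacting partial pressure. With Δn_gas = 0 − 1 = -1, Q moves away from K toward the side with fewer gas moles, so the system shifts toward the side with more gas moles — to the left.
The net shift is to the left. M3 is a reactant, so its amount increases.

increases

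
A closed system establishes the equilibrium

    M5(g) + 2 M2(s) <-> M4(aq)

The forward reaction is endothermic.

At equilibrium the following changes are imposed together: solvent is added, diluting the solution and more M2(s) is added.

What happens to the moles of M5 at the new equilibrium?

decreases

Dilution lowers every aqueous concentration by the same factor. Δn_aq = 1 − 0 = +1, so the system shifts toward the side with more dissolved moles — to the right.
M2 is a pure solid; its activity is 1 regardless of amount, so Q is unaffected — no shift from this change.
The net shift is to the right. M5 is a reactant, so its amount decreases.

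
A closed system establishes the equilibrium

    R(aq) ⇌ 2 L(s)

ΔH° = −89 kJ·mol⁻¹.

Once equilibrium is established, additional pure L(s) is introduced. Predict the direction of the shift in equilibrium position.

no shift

L is a pure solid; its activity is 1 regardless of amount, so Q is unaffected — no shift from this change.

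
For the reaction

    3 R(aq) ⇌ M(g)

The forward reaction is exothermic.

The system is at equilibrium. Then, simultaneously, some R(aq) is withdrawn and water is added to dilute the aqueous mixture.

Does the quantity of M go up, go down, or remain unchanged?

Removing R (aq), a reactant, drives the reaction to the left.
Dilution lowers every aqueous concentration by the same factor. Δn_aq = 0 − 3 = -3, so the system shifts toward the side with more dissolved moles — to the left.
The net shift is to the left. M is a product, so its amount decreases.

decreases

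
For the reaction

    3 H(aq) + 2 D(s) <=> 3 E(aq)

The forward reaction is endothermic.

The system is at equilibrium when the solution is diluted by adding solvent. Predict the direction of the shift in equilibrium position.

Dilution scales every aqueous concentration by the same factor. Δn_aq = 3 − 3 = 0, so Q is unchanged — no shift.

no shift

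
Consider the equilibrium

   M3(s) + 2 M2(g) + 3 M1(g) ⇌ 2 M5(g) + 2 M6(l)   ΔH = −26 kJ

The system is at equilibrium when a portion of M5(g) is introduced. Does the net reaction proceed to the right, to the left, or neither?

left

Adding M5 (g), a product, drives the reaction to the left.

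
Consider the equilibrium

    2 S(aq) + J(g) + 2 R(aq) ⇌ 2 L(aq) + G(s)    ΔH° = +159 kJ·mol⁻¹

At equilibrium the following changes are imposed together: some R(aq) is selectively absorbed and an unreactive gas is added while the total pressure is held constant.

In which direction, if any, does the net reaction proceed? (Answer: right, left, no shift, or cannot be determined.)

left

Removing R (aq), a reactant, drives the reaction to the left.
Adding inert gas at constant total pressure expands the volume and lowers every reacting partial pressure. With Δn_gas = 0 − 1 = -1, Q moves away from K toward the side with fewer gas moles, so the system shifts toward the side with more gas moles — to the left.
All effects act in the same direction — net shift to the left.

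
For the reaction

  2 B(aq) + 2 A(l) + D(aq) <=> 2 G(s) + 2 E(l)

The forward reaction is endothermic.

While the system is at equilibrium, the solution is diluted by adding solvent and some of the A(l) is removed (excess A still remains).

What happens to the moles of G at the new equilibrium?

Dilution lowers every aqueous concentration by the same factor. Δn_aq = 0 − 3 = -3, so the system shifts toward the side with more dissolved moles — to the left.
A is a pure liquid; its activity is 1 regardless of amount, so Q is unaffected — no shift from this change.
The net shift is to the left. G is a product, so its amount decreases.

decreases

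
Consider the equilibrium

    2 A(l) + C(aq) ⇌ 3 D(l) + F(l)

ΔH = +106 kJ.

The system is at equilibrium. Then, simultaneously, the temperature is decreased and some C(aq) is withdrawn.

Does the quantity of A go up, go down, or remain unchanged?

increases

The forward reaction is endothermic. Lowering T favours the exothermic direction — shift to the left.
Removing C (aq), a reactant, drives the reaction to the left.
The net shift is to the left. A is a reactant, so its amount increases.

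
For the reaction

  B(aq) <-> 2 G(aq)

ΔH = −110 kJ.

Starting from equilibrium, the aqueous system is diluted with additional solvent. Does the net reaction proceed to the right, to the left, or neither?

Dilution lowers every aqueous concentration by the same factor. Δn_aq = 2 − 1 = +1, so the system shifts toward the side with more dissolved moles — to the right.

right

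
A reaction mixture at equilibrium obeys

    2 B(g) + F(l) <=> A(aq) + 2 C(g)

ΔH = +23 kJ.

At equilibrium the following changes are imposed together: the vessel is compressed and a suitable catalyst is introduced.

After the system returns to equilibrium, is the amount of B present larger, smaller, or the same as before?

unchanged

Gas moles: reactants 2, products 2. Δn_gas = 0, so a volume change leaves Q equal to K — no shift from this change.
A catalyst speeds both forward and reverse rates equally; it changes neither Q nor K — no shift from this change.
No net shift occurs, so the amount of B is unchanged.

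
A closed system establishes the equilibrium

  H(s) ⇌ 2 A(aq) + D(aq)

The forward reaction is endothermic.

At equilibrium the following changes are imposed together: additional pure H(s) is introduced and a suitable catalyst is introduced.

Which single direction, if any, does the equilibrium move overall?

H is a pure solid; its activity is 1 regardless of amount, so Q is unaffected — no shift from this change.
A catalyst speeds both forward and reverse rates equally; it changes neither Q nor K — no shift from this change.
None of the changes alters Q relative to K, so there is no net shift.

no shift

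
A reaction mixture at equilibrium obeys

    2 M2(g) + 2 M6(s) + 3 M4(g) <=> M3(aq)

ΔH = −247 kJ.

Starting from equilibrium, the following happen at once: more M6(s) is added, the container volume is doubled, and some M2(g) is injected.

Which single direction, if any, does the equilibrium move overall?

M6 is a pure solid; its activity is 1 regardless of amount, so Q is unaffected — no shift from this change.
Gas moles: reactants 5, products 0 (Δn_gas = -5). Expansion shifts the system toward the side with more moles of gas — to the left.
Adding M2 (g), a reactant, drives the reaction to the right.
The individual effects push in opposite directions; without quantitative information the net direction cannot be determined.

cannot be determined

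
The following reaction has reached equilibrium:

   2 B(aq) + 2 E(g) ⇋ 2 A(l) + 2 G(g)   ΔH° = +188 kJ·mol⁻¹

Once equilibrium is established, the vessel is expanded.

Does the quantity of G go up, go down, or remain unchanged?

unchanged

Gas moles: reactants 2, products 2. Δn_gas = 0, so a volume change leaves Q equal to K — no shift from this change.
No net shift occurs, so the amount of G is unchanged.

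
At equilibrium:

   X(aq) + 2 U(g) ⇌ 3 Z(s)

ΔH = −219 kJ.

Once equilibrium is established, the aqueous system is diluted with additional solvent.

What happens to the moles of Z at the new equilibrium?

decreases

Dilution lowers every aqueous concentration by the same factor. Δn_aq = 0 − 1 = -1, so the system shifts toward the side with more dissolved moles — to the left.
The net shift is to the left. Z is a product, so its amount decreases.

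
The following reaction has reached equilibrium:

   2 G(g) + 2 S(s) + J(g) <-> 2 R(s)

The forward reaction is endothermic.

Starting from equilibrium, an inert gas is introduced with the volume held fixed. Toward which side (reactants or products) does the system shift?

At constant volume, adding an inert gas leaves every reacting species' partial pressure unchanged, so Q is unchanged — no shift from this change.

no shift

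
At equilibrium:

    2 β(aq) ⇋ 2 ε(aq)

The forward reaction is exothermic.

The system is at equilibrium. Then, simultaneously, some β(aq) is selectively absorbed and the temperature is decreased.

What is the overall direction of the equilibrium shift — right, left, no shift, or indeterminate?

Removing β (aq), a reactant, drives the reaction to the left.
The forward reaction is exothermic. Lowering T favours the exothermic direction — shift to the right.
The individual effects push in opposite directions; without quantitative information the net direction cannot be determined.

cannot be determined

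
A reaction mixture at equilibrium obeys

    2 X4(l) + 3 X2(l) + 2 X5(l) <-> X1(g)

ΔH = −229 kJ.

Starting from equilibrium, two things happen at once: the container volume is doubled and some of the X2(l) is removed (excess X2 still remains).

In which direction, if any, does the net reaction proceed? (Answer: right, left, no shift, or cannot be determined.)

Gas moles: reactants 0, products 1 (Δn_gas = +1). Expansion shifts the system toward the side with more moles of gas — to the right.
X2 is a pure liquid; its activity is 1 regardless of amount, so Q is unaffected — no shift from this change.
Only the nonzero effect(s) matter; the net shift is to the right.

right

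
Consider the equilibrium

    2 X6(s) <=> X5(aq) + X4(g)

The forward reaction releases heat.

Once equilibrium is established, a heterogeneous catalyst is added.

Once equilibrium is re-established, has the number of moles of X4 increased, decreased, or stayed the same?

A catalyst speeds both forward and reverse rates equally; it changes neither Q nor K — no shift from this change.
No net shift occurs, so the amount of X4 is unchanged.

unchanged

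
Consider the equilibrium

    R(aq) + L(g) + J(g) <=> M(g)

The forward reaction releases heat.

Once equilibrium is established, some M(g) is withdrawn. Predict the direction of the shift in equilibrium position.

Removing M (g), a product, drives the reaction to the right.

right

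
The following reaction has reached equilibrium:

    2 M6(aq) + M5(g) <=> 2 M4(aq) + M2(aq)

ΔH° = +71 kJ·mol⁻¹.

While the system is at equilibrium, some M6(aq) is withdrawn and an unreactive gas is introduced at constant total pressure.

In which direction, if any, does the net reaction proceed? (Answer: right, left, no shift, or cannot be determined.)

left

Removing M6 (aq), a reactant, drives the reaction to the left.
Adding inert gas at constant total pressure expands the volume and lowers every reacting partial pressure. With Δn_gas = 0 − 1 = -1, Q moves away from K toward the side with fewer gas moles, so the system shifts toward the side with more gas moles — to the left.
All effects act in the same direction — net shift to the left.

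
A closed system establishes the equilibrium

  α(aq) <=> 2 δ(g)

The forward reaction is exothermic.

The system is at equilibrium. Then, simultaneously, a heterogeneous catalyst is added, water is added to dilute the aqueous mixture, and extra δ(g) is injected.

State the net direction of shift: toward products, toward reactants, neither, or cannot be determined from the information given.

A catalyst speeds both forward and reverse rates equally; it changes neither Q nor K — no shift from this change.
Dilution lowers every aqueous concentration by the same factor. Δn_aq = 0 − 1 = -1, so the system shifts toward the side with more dissolved moles — to the left.
Adding δ (g), a product, drives the reaction to the left.
Only the nonzero effect(s) matter; the net shift is to the left.

left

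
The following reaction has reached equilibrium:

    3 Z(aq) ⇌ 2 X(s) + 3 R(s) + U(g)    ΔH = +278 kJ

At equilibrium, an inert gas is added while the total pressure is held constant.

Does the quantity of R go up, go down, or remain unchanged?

increases

Adding inert gas at constant total pressure expands the volume and lowers every reacting partial pressure. With Δn_gas = 1 − 0 = +1, Q moves away from K toward the side with fewer gas moles, so the system shifts toward the side with more gas moles — to the right.
The net shift is to the right. R is a product, so its amount increases.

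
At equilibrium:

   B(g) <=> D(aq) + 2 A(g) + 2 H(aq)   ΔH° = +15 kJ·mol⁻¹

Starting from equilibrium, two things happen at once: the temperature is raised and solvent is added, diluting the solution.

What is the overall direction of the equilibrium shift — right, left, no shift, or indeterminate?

right

The forward reaction is endothermic. Raising T favours the endothermic direction — shift to the right.
Dilution lowers every aqueous concentration by the same factor. Δn_aq = 3 − 0 = +3, so the system shifts toward the side with more dissolved moles — to the right.
All effects act in the same direction — net shift to the right.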